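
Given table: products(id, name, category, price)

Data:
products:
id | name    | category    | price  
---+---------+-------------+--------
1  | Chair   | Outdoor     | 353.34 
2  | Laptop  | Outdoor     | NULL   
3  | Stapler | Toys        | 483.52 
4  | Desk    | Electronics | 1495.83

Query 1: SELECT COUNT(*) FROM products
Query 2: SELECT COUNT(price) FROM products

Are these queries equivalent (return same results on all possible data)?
No, not equivalent

Query 1 returns: [(4,)]
Query 2 returns: [(3,)]

Reason: COUNT(*) includes NULLs, COUNT(column) excludes them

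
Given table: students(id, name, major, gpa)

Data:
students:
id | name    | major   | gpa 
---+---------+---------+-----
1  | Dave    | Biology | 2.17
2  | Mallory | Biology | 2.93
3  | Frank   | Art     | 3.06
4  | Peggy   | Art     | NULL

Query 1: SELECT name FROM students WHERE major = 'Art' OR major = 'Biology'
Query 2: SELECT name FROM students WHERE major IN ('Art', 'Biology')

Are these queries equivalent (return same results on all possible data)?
Yes, equivalent

Both queries return: [('Dave',), ('Frank',), ('Mallory',), ('Peggy',)]

Reason: OR vs IN are equivalent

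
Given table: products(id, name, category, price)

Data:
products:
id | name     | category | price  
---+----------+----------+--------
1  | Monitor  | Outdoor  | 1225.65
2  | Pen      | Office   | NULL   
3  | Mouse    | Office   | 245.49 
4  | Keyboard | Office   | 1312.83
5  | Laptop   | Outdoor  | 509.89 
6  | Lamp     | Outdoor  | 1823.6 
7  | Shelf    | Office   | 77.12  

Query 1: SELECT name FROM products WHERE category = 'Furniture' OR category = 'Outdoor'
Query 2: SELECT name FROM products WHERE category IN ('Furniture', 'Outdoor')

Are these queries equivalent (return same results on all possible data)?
Yes, equivalent

Both queries return: [('Lamp',), ('Laptop',), ('Monitor',)]

Reason: OR vs IN are equivalent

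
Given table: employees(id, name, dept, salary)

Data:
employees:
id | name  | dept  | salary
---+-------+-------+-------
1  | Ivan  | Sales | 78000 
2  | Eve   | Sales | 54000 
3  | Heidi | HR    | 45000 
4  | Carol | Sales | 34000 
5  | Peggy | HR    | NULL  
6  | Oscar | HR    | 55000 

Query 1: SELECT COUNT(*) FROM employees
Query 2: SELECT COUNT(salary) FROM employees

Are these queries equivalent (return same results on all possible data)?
No, not equivalent

Query 1 returns: [(6,)]
Query 2 returns: [(5,)]

Reason: COUNT(*) includes NULLs, COUNT(column) excludes them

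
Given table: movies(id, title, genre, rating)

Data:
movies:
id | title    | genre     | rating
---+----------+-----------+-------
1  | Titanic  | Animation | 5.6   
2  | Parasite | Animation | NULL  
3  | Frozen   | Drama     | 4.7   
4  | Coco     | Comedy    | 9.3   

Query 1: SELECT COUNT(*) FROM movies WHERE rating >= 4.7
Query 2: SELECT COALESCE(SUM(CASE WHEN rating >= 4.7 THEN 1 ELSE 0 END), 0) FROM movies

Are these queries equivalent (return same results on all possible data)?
Yes, equivalent

Both queries return: [(3,)]

Reason: COUNT with WHERE vs conditional SUM (COALESCE handles empty-table NULL)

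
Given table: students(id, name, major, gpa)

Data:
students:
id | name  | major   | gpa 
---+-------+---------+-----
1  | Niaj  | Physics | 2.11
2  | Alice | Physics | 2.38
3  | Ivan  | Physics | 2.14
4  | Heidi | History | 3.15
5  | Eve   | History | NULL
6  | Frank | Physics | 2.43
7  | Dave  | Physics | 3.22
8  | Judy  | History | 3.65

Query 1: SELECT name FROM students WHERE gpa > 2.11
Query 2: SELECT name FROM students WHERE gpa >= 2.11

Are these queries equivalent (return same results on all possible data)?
No, not equivalent

Query 1 returns: [('Alice',), ('Ivan',), ('Heidi',), ('Frank',), ('Dave',), ('Judy',)]
Query 2 returns: [('Niaj',), ('Alice',), ('Ivan',), ('Heidi',), ('Frank',), ('Dave',), ('Judy',)]

Reason: > vs >= gives different results when gpa = 2.11 exists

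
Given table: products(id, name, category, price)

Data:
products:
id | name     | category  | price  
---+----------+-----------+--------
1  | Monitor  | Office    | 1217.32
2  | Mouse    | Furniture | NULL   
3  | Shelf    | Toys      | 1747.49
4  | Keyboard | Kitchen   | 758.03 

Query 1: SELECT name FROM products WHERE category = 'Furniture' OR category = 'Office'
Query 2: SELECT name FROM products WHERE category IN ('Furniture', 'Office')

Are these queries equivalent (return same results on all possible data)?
Yes, equivalent

Both queries return: [('Monitor',), ('Mouse',)]

Reason: OR vs IN are equivalent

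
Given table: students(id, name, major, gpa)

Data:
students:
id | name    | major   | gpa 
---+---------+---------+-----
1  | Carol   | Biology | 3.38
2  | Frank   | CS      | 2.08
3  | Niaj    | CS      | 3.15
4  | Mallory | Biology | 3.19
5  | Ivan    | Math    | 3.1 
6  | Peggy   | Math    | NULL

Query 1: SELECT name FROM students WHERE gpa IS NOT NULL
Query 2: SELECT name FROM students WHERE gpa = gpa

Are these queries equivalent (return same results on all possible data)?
Yes, equivalent

Both queries return: [('Carol',), ('Frank',), ('Ivan',), ('Mallory',), ('Niaj',)]

Reason: IS NOT NULL vs self-equality (both exclude NULLs)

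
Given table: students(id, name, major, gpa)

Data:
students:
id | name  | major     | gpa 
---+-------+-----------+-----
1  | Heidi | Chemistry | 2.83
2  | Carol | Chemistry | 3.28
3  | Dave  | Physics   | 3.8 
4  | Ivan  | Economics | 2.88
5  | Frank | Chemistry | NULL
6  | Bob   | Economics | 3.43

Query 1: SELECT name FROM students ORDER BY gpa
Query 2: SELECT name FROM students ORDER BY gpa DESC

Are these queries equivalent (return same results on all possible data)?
No, not equivalent

Query 1 returns: [('Frank',), ('Heidi',), ('Ivan',), ('Carol',), ('Bob',), ('Dave',)]
Query 2 returns: [('Dave',), ('Bob',), ('Carol',), ('Ivan',), ('Heidi',), ('Frank',)]

Reason: ASC vs DESC gives opposite ordering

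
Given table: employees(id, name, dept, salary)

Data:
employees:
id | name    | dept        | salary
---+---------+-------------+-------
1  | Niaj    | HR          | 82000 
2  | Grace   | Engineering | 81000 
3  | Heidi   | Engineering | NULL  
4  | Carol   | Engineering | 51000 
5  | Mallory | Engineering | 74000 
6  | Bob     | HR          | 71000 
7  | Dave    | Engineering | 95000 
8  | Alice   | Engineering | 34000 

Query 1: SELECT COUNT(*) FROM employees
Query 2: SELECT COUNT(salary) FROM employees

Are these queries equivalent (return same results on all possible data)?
No, not equivalent

Query 1 returns: [(8,)]
Query 2 returns: [(7,)]

Reason: COUNT(*) includes NULLs, COUNT(column) excludes them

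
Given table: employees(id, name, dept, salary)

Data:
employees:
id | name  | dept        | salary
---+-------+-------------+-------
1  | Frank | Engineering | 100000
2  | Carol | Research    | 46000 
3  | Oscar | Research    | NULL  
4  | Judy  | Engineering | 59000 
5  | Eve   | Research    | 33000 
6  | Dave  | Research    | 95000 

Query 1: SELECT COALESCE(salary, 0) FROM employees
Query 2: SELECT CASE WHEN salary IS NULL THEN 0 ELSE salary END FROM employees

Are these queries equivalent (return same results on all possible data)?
Yes, equivalent

Both queries return: [(0,), (33000,), (46000,), (59000,), (95000,), (100000,)]

Reason: COALESCE vs CASE for NULL handling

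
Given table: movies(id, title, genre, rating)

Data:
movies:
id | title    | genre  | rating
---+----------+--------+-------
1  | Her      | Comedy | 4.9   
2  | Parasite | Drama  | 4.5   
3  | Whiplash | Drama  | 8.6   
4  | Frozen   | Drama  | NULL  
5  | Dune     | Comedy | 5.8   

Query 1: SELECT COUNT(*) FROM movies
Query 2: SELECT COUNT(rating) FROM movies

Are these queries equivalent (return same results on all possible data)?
No, not equivalent

Query 1 returns: [(5,)]
Query 2 returns: [(4,)]

Reason: COUNT(*) includes NULLs, COUNT(column) excludes them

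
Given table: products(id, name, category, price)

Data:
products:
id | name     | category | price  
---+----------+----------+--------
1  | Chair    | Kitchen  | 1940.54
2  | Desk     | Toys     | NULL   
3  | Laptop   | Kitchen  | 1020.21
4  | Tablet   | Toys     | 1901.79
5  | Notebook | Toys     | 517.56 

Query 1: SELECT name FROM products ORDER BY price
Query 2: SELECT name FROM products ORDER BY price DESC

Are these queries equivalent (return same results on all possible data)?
No, not equivalent

Query 1 returns: [('Desk',), ('Notebook',), ('Laptop',), ('Tablet',), ('Chair',)]
Query 2 returns: [('Chair',), ('Tablet',), ('Laptop',), ('Notebook',), ('Desk',)]

Reason: ASC vs DESC gives opposite ordering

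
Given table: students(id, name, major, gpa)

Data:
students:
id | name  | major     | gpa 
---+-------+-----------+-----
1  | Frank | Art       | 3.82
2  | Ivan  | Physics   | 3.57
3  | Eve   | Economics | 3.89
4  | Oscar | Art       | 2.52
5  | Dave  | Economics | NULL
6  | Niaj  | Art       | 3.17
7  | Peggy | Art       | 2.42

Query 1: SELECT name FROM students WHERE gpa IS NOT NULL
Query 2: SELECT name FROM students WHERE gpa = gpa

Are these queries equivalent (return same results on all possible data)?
Yes, equivalent

Both queries return: [('Eve',), ('Frank',), ('Ivan',), ('Niaj',), ('Oscar',), ('Peggy',)]

Reason: IS NOT NULL vs self-equality (both exclude NULLs)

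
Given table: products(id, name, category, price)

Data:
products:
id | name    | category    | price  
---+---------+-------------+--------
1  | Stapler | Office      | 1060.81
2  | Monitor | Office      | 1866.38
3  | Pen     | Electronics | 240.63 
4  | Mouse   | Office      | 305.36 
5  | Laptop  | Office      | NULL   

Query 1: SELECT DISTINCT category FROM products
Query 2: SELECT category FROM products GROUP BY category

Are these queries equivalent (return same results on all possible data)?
Yes, equivalent

Both queries return: [('Electronics',), ('Office',)]

Reason: Both get unique categorys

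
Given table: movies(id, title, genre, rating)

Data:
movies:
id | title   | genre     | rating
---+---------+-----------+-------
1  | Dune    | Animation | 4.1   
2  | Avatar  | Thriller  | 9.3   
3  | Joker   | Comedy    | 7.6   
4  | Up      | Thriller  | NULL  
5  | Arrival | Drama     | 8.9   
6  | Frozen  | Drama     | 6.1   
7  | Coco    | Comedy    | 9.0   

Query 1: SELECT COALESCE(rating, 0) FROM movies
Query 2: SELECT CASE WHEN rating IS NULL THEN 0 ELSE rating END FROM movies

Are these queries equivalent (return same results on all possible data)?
Yes, equivalent

Both queries return: [(0,), (4.1,), (6.1,), (7.6,), (8.9,), (9.0,), (9.3,)]

Reason: COALESCE vs CASE for NULL handling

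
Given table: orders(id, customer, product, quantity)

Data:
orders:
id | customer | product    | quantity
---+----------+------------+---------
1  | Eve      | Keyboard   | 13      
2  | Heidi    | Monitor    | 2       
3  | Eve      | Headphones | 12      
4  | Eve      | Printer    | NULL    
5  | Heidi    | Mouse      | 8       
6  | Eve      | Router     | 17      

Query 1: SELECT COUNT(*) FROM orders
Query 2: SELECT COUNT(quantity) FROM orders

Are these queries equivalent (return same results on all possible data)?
No, not equivalent

Query 1 returns: [(6,)]
Query 2 returns: [(5,)]

Reason: COUNT(*) includes NULLs, COUNT(column) excludes them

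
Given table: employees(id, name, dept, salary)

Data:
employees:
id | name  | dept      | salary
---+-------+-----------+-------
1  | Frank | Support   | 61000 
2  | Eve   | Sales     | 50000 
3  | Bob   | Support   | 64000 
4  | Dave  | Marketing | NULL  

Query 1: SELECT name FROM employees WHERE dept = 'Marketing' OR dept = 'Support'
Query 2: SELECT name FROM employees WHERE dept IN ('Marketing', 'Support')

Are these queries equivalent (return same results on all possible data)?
Yes, equivalent

Both queries return: [('Bob',), ('Dave',), ('Frank',)]

Reason: OR vs IN are equivalent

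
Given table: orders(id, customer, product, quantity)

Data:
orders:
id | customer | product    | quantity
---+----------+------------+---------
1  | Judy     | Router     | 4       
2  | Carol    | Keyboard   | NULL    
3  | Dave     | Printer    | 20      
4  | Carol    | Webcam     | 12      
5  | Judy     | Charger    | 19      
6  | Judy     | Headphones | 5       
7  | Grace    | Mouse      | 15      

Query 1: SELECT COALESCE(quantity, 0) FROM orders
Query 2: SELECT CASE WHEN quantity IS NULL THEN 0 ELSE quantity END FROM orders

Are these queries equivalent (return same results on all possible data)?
Yes, equivalent

Both queries return: [(0,), (4,), (5,), (12,), (15,), (19,), (20,)]

Reason: COALESCE vs CASE for NULL handling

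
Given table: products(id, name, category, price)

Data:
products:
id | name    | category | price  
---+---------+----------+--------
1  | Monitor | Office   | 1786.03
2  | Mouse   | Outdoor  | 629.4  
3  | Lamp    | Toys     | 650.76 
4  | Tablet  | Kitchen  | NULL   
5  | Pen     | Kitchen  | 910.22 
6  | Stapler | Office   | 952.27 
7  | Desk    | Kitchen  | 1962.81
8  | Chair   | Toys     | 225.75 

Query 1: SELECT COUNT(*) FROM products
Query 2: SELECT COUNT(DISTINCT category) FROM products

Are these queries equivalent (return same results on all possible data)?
No, not equivalent

Query 1 returns: [(8,)]
Query 2 returns: [(4,)]

Reason: COUNT(*) counts rows, COUNT(DISTINCT category) counts unique categorys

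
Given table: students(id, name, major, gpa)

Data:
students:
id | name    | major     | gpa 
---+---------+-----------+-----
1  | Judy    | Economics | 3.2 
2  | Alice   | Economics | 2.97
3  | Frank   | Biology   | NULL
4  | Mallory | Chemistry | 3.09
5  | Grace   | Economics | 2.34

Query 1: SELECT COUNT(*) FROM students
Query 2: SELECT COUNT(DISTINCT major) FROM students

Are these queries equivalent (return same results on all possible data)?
No, not equivalent

Query 1 returns: [(5,)]
Query 2 returns: [(3,)]

Reason: COUNT(*) counts rows, COUNT(DISTINCT major) counts unique majors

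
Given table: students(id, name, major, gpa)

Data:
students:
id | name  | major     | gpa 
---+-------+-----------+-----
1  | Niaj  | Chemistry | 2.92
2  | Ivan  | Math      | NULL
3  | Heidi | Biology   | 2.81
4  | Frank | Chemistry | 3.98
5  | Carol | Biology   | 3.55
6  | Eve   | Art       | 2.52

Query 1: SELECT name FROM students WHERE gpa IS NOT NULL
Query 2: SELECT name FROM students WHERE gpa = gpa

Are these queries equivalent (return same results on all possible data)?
Yes, equivalent

Both queries return: [('Carol',), ('Eve',), ('Frank',), ('Heidi',), ('Niaj',)]

Reason: IS NOT NULL vs self-equality (both exclude NULLs)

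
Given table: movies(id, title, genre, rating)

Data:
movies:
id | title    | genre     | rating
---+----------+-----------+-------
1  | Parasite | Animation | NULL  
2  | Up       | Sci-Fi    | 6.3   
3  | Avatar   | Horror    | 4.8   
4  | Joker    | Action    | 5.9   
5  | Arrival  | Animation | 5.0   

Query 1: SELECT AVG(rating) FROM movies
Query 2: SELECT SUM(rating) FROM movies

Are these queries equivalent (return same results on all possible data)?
No, not equivalent

Query 1 returns: [(5.5,)]
Query 2 returns: [(22.0,)]

Reason: AVG vs SUM give different aggregate values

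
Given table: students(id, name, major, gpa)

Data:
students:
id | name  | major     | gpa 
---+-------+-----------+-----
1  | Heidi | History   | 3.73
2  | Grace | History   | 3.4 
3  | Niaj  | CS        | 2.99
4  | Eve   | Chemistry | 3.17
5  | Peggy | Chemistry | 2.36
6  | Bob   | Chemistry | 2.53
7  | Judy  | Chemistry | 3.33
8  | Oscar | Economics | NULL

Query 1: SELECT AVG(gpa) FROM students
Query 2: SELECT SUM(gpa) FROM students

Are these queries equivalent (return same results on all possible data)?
No, not equivalent

Query 1 returns: [(3.0728571428571425,)]
Query 2 returns: [(21.509999999999998,)]

Reason: AVG vs SUM give different aggregate values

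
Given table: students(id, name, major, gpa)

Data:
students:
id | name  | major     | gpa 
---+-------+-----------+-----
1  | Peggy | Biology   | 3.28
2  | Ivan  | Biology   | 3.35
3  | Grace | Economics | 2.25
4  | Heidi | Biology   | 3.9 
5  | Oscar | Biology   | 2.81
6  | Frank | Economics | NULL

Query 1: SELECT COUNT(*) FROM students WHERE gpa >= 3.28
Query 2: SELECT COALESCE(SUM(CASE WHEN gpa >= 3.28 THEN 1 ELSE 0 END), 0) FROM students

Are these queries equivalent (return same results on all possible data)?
Yes, equivalent

Both queries return: [(3,)]

Reason: COUNT with WHERE vs conditional SUM (COALESCE handles empty-table NULL)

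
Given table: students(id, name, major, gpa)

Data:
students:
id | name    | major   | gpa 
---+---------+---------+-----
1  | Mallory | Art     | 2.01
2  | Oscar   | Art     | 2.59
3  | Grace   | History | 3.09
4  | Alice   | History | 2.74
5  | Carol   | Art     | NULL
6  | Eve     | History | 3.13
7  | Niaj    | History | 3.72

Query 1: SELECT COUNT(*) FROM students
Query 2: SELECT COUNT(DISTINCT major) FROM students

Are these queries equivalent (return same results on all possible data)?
No, not equivalent

Query 1 returns: [(7,)]
Query 2 returns: [(2,)]

Reason: COUNT(*) counts rows, COUNT(DISTINCT major) counts unique majors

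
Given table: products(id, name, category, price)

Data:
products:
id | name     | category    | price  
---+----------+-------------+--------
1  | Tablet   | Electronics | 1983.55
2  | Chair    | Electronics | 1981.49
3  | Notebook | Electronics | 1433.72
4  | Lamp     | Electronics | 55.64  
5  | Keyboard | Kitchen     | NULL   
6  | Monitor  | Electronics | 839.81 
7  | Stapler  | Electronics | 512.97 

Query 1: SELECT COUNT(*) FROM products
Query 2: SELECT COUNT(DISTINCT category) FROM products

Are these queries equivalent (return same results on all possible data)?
No, not equivalent

Query 1 returns: [(7,)]
Query 2 returns: [(2,)]

Reason: COUNT(*) counts rows, COUNT(DISTINCT category) counts unique categorys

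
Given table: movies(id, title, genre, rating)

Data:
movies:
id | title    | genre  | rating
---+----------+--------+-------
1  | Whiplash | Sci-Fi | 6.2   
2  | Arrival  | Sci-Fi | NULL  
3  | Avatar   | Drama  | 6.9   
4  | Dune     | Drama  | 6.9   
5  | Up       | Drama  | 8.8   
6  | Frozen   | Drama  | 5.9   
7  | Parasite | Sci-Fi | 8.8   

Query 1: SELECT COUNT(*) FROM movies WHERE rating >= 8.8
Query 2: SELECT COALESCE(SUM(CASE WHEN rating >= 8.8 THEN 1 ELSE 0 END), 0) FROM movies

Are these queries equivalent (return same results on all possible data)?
Yes, equivalent

Both queries return: [(2,)]

Reason: COUNT with WHERE vs conditional SUM (COALESCE handles empty-table NULL)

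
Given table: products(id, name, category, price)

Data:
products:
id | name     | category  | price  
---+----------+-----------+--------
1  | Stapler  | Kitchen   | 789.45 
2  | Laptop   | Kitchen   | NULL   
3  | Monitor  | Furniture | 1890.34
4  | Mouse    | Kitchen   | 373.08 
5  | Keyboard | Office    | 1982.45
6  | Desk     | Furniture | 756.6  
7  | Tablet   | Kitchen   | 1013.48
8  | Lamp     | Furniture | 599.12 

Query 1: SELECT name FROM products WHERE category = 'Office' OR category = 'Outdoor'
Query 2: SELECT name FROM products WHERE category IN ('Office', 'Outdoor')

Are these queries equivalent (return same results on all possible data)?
Yes, equivalent

Both queries return: [('Keyboard',)]

Reason: OR vs IN are equivalent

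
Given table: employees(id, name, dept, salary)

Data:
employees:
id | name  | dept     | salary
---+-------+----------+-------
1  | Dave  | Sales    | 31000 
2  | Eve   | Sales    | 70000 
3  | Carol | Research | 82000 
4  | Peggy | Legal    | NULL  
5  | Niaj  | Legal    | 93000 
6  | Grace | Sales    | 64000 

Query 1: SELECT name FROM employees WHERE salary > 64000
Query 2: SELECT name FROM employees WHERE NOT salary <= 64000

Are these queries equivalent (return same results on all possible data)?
Yes, equivalent

Both queries return: [('Carol',), ('Eve',), ('Niaj',)]

Reason: Both filter salary > 64000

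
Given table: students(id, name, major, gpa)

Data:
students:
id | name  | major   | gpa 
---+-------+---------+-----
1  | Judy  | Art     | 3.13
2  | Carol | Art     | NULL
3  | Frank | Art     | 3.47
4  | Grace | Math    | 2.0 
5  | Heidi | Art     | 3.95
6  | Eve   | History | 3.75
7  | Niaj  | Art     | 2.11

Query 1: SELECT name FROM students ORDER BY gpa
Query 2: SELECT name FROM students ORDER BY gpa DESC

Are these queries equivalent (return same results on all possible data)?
No, not equivalent

Query 1 returns: [('Carol',), ('Grace',), ('Niaj',), ('Judy',), ('Frank',), ('Eve',), ('Heidi',)]
Query 2 returns: [('Heidi',), ('Eve',), ('Frank',), ('Judy',), ('Niaj',), ('Grace',), ('Carol',)]

Reason: ASC vs DESC gives opposite ordering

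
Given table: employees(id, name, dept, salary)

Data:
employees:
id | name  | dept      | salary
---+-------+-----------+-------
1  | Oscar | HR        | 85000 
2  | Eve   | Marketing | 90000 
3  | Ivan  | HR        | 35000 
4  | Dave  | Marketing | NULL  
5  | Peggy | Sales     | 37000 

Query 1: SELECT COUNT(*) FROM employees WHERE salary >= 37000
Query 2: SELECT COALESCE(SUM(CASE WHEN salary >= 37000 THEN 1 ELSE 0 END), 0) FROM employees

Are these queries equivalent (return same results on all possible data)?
Yes, equivalent

Both queries return: [(3,)]

Reason: COUNT with WHERE vs conditional SUM (COALESCE handles empty-table NULL)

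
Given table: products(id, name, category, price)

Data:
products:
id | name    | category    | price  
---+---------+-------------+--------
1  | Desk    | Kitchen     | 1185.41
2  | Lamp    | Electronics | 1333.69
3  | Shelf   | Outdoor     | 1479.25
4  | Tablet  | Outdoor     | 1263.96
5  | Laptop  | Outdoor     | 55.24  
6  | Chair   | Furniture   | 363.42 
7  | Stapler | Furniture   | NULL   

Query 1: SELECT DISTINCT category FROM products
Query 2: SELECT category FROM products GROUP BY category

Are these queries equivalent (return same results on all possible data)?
Yes, equivalent

Both queries return: [('Electronics',), ('Furniture',), ('Kitchen',), ('Outdoor',)]

Reason: Both get unique categorys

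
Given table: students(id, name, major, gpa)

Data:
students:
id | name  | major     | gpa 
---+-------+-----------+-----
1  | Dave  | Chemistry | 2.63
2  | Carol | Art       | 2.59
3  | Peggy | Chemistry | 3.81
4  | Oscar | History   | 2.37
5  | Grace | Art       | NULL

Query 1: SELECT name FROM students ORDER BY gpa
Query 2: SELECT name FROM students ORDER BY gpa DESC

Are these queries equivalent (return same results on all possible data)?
No, not equivalent

Query 1 returns: [('Grace',), ('Oscar',), ('Carol',), ('Dave',), ('Peggy',)]
Query 2 returns: [('Peggy',), ('Dave',), ('Carol',), ('Oscar',), ('Grace',)]

Reason: ASC vs DESC gives opposite ordering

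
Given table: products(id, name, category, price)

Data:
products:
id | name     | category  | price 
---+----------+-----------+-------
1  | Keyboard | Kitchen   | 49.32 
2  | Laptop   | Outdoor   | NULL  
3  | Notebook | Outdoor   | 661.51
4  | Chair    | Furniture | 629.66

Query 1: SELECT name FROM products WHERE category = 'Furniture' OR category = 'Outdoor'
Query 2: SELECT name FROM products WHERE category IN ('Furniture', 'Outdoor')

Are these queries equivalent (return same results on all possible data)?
Yes, equivalent

Both queries return: [('Chair',), ('Laptop',), ('Notebook',)]

Reason: OR vs IN are equivalent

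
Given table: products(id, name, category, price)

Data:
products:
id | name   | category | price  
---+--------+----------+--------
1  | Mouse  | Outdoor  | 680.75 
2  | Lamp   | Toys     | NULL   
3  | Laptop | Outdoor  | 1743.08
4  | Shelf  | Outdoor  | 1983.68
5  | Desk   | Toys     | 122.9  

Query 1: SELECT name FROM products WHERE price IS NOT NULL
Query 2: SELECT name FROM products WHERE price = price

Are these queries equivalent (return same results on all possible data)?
Yes, equivalent

Both queries return: [('Desk',), ('Laptop',), ('Mouse',), ('Shelf',)]

Reason: IS NOT NULL vs self-equality (both exclude NULLs)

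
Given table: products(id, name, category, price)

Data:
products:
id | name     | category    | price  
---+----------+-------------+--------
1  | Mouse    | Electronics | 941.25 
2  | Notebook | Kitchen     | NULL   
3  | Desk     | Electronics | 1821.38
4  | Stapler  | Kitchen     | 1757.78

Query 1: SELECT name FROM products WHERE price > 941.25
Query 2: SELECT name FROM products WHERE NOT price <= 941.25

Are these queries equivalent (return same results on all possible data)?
Yes, equivalent

Both queries return: [('Desk',), ('Stapler',)]

Reason: Both filter price > 941.25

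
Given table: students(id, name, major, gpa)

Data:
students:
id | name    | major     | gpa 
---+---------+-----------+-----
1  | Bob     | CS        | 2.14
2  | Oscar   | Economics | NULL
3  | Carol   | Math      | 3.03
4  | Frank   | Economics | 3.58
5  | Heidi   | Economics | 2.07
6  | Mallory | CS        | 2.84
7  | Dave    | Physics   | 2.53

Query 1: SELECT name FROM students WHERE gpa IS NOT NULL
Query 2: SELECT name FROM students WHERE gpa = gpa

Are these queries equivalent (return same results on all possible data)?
Yes, equivalent

Both queries return: [('Bob',), ('Carol',), ('Dave',), ('Frank',), ('Heidi',), ('Mallory',)]

Reason: IS NOT NULL vs self-equality (both exclude NULLs)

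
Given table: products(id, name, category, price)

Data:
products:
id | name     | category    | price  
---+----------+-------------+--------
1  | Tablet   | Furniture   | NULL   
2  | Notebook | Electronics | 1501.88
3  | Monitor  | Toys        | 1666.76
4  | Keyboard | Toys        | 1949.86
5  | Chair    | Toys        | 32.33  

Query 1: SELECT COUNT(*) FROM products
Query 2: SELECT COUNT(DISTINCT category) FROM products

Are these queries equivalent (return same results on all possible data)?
No, not equivalent

Query 1 returns: [(5,)]
Query 2 returns: [(3,)]

Reason: COUNT(*) counts rows, COUNT(DISTINCT category) counts unique categorys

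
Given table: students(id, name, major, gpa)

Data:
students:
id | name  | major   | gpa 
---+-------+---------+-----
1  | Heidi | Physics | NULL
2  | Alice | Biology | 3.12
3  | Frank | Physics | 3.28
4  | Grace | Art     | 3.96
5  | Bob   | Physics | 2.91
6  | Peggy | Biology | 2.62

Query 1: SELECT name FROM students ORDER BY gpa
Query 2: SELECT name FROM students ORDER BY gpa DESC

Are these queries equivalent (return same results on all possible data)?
No, not equivalent

Query 1 returns: [('Heidi',), ('Peggy',), ('Bob',), ('Alice',), ('Frank',), ('Grace',)]
Query 2 returns: [('Grace',), ('Frank',), ('Alice',), ('Bob',), ('Peggy',), ('Heidi',)]

Reason: ASC vs DESC gives opposite ordering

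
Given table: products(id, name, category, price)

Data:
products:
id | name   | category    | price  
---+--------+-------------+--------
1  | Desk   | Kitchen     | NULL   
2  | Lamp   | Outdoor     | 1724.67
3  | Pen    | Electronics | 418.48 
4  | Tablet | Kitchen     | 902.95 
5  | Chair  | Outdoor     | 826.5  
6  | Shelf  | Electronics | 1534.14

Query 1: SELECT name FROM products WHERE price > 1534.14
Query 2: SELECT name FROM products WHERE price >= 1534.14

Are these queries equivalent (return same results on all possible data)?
No, not equivalent

Query 1 returns: [('Lamp',)]
Query 2 returns: [('Lamp',), ('Shelf',)]

Reason: > vs >= gives different results when price = 1534.14 exists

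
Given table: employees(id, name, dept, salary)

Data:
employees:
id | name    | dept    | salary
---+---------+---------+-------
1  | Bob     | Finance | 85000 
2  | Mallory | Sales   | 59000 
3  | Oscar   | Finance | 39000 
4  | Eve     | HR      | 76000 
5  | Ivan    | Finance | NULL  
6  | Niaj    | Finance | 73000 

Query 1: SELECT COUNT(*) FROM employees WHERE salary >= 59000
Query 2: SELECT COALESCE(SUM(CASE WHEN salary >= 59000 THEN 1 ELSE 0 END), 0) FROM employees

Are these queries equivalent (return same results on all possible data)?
Yes, equivalent

Both queries return: [(4,)]

Reason: COUNT with WHERE vs conditional SUM (COALESCE handles empty-table NULL)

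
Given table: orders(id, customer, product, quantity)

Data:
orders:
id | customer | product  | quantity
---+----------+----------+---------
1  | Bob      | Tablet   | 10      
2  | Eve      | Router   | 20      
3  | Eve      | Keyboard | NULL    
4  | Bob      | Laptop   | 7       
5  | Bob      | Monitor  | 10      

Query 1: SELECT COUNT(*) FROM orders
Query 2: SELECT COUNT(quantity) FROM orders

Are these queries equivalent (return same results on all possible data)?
No, not equivalent

Query 1 returns: [(5,)]
Query 2 returns: [(4,)]

Reason: COUNT(*) includes NULLs, COUNT(column) excludes them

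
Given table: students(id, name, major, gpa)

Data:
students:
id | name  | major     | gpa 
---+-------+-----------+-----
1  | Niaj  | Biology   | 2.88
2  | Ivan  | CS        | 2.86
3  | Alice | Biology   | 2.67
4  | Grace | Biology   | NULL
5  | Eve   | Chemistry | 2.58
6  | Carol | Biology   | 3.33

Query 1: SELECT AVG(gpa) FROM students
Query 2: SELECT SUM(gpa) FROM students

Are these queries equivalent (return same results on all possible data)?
No, not equivalent

Query 1 returns: [(2.864,)]
Query 2 returns: [(14.32,)]

Reason: AVG vs SUM give different aggregate values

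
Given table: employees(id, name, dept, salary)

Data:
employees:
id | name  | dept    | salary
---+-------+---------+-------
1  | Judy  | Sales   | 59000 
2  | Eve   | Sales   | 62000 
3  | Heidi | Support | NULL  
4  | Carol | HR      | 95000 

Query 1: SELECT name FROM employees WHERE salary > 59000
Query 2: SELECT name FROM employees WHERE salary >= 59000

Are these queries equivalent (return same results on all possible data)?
No, not equivalent

Query 1 returns: [('Eve',), ('Carol',)]
Query 2 returns: [('Judy',), ('Eve',), ('Carol',)]

Reason: > vs >= gives different results when salary = 59000 exists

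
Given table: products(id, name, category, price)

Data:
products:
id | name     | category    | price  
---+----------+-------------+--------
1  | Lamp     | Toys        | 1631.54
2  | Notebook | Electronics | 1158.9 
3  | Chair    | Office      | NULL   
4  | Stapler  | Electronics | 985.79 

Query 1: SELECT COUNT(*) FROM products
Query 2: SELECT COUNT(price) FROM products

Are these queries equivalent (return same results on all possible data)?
No, not equivalent

Query 1 returns: [(4,)]
Query 2 returns: [(3,)]

Reason: COUNT(*) includes NULLs, COUNT(column) excludes them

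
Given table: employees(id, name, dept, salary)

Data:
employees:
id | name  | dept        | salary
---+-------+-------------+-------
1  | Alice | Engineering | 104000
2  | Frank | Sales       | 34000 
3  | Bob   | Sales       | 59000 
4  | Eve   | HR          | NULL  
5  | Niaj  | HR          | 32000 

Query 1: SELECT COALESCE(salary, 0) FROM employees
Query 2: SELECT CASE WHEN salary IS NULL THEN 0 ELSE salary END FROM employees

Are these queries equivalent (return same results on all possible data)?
Yes, equivalent

Both queries return: [(0,), (32000,), (34000,), (59000,), (104000,)]

Reason: COALESCE vs CASE for NULL handling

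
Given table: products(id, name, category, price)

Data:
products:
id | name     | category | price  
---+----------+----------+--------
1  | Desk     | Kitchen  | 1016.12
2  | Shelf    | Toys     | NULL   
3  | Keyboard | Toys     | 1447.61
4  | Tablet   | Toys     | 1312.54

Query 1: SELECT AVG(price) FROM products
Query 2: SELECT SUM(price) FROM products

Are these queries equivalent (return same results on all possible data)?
No, not equivalent

Query 1 returns: [(1258.7566666666667,)]
Query 2 returns: [(3776.27,)]

Reason: AVG vs SUM give different aggregate values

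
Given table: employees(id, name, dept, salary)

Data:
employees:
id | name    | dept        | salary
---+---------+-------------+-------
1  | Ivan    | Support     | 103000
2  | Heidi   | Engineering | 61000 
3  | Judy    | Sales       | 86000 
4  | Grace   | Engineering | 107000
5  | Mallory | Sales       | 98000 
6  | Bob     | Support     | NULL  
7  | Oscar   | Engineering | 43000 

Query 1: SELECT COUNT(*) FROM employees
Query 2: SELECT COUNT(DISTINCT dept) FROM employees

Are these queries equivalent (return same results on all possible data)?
No, not equivalent

Query 1 returns: [(7,)]
Query 2 returns: [(3,)]

Reason: COUNT(*) counts rows, COUNT(DISTINCT dept) counts unique depts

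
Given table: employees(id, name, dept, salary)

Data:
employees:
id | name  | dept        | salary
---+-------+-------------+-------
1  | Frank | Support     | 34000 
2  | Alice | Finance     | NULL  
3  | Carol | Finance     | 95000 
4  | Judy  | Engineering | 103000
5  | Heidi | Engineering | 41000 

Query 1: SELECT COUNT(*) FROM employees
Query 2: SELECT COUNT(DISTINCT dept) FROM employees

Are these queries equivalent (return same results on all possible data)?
No, not equivalent

Query 1 returns: [(5,)]
Query 2 returns: [(3,)]

Reason: COUNT(*) counts rows, COUNT(DISTINCT dept) counts unique depts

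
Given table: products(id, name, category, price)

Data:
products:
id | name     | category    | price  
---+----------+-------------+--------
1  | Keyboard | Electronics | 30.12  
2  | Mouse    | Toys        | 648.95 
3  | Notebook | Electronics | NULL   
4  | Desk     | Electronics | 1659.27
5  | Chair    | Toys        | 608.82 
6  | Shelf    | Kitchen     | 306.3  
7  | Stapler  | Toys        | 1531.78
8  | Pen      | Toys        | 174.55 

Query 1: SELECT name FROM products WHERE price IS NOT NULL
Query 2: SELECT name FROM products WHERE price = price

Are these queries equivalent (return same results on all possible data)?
Yes, equivalent

Both queries return: [('Chair',), ('Desk',), ('Keyboard',), ('Mouse',), ('Pen',), ('Shelf',), ('Stapler',)]

Reason: IS NOT NULL vs self-equality (both exclude NULLs)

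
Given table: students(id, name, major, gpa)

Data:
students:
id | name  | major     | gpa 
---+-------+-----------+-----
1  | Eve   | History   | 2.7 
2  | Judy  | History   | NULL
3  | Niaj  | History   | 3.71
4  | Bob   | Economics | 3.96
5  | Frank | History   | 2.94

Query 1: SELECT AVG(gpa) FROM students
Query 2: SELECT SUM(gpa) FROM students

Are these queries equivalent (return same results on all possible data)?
No, not equivalent

Query 1 returns: [(3.3275,)]
Query 2 returns: [(13.31,)]

Reason: AVG vs SUM give different aggregate values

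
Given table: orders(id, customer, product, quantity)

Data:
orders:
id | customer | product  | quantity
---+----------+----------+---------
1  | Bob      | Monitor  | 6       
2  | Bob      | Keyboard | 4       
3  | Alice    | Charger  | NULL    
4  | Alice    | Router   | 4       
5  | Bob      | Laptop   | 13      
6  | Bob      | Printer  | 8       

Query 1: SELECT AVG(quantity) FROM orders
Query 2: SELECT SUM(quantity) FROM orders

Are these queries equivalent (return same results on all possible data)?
No, not equivalent

Query 1 returns: [(7.0,)]
Query 2 returns: [(35,)]

Reason: AVG vs SUM give different aggregate values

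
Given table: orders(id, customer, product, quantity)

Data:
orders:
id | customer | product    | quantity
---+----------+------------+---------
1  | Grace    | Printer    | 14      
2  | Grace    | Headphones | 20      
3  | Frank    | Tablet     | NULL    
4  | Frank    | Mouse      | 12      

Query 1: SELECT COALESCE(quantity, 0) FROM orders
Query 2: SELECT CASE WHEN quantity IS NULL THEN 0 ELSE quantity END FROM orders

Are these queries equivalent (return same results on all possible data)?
Yes, equivalent

Both queries return: [(0,), (12,), (14,), (20,)]

Reason: COALESCE vs CASE for NULL handling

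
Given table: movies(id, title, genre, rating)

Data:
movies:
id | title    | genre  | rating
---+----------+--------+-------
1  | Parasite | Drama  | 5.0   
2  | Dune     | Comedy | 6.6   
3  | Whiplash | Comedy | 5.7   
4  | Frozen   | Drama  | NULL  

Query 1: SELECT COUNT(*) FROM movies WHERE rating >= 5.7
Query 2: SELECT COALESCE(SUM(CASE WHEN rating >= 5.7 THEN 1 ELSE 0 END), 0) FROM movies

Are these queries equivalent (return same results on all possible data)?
Yes, equivalent

Both queries return: [(2,)]

Reason: COUNT with WHERE vs conditional SUM (COALESCE handles empty-table NULL)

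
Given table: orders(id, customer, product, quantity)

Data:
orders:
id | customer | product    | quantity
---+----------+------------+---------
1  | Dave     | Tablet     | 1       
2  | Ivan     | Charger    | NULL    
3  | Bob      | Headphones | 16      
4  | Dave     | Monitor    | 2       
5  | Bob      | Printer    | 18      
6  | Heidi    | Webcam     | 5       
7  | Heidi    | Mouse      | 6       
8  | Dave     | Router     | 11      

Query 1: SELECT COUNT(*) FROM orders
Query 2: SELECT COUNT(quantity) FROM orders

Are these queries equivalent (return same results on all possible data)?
No, not equivalent

Query 1 returns: [(8,)]
Query 2 returns: [(7,)]

Reason: COUNT(*) includes NULLs, COUNT(column) excludes them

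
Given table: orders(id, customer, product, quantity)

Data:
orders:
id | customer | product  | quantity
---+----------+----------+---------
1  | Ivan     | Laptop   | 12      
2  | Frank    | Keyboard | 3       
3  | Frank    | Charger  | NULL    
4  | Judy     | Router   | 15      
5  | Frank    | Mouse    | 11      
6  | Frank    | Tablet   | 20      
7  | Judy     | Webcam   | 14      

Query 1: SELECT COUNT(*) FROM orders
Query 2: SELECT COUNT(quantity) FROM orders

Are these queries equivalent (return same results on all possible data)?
No, not equivalent

Query 1 returns: [(7,)]
Query 2 returns: [(6,)]

Reason: COUNT(*) includes NULLs, COUNT(column) excludes them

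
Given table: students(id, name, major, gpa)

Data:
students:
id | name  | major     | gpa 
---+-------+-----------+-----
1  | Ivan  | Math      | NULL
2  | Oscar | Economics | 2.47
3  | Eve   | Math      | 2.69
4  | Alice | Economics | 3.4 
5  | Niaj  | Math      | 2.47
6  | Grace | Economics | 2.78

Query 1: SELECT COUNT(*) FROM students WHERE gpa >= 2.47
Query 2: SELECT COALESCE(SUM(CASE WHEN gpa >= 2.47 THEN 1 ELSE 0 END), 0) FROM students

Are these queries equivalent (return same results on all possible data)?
Yes, equivalent

Both queries return: [(5,)]

Reason: COUNT with WHERE vs conditional SUM (COALESCE handles empty-table NULL)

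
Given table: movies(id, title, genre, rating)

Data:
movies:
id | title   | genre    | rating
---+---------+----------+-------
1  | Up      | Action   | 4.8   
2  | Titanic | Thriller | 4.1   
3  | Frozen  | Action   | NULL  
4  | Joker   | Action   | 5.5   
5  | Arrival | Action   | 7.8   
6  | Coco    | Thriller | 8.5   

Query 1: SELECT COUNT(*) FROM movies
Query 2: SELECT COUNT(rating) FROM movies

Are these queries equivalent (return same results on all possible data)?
No, not equivalent

Query 1 returns: [(6,)]
Query 2 returns: [(5,)]

Reason: COUNT(*) includes NULLs, COUNT(column) excludes them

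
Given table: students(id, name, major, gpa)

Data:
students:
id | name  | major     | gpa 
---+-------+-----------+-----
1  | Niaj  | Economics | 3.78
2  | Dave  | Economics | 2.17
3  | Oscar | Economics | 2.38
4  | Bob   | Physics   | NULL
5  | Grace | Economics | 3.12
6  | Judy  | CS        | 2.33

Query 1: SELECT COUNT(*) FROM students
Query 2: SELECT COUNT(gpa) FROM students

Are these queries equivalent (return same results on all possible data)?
No, not equivalent

Query 1 returns: [(6,)]
Query 2 returns: [(5,)]

Reason: COUNT(*) includes NULLs, COUNT(column) excludes them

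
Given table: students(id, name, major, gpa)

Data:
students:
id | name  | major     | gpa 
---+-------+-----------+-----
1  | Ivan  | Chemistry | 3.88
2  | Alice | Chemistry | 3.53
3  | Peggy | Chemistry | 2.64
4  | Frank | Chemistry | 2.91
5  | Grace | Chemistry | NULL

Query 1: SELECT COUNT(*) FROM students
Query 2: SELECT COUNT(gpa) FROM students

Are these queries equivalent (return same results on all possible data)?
No, not equivalent

Query 1 returns: [(5,)]
Query 2 returns: [(4,)]

Reason: COUNT(*) includes NULLs, COUNT(column) excludes them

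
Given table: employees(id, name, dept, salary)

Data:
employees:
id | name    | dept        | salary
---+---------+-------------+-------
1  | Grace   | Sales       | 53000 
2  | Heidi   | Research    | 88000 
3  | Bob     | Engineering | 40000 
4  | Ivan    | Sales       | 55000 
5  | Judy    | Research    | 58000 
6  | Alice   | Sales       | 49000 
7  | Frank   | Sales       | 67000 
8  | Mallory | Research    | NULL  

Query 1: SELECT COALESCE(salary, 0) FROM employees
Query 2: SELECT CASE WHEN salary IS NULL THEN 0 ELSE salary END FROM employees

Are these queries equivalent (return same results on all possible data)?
Yes, equivalent

Both queries return: [(0,), (40000,), (49000,), (53000,), (55000,), (58000,), (67000,), (88000,)]

Reason: COALESCE vs CASE for NULL handling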